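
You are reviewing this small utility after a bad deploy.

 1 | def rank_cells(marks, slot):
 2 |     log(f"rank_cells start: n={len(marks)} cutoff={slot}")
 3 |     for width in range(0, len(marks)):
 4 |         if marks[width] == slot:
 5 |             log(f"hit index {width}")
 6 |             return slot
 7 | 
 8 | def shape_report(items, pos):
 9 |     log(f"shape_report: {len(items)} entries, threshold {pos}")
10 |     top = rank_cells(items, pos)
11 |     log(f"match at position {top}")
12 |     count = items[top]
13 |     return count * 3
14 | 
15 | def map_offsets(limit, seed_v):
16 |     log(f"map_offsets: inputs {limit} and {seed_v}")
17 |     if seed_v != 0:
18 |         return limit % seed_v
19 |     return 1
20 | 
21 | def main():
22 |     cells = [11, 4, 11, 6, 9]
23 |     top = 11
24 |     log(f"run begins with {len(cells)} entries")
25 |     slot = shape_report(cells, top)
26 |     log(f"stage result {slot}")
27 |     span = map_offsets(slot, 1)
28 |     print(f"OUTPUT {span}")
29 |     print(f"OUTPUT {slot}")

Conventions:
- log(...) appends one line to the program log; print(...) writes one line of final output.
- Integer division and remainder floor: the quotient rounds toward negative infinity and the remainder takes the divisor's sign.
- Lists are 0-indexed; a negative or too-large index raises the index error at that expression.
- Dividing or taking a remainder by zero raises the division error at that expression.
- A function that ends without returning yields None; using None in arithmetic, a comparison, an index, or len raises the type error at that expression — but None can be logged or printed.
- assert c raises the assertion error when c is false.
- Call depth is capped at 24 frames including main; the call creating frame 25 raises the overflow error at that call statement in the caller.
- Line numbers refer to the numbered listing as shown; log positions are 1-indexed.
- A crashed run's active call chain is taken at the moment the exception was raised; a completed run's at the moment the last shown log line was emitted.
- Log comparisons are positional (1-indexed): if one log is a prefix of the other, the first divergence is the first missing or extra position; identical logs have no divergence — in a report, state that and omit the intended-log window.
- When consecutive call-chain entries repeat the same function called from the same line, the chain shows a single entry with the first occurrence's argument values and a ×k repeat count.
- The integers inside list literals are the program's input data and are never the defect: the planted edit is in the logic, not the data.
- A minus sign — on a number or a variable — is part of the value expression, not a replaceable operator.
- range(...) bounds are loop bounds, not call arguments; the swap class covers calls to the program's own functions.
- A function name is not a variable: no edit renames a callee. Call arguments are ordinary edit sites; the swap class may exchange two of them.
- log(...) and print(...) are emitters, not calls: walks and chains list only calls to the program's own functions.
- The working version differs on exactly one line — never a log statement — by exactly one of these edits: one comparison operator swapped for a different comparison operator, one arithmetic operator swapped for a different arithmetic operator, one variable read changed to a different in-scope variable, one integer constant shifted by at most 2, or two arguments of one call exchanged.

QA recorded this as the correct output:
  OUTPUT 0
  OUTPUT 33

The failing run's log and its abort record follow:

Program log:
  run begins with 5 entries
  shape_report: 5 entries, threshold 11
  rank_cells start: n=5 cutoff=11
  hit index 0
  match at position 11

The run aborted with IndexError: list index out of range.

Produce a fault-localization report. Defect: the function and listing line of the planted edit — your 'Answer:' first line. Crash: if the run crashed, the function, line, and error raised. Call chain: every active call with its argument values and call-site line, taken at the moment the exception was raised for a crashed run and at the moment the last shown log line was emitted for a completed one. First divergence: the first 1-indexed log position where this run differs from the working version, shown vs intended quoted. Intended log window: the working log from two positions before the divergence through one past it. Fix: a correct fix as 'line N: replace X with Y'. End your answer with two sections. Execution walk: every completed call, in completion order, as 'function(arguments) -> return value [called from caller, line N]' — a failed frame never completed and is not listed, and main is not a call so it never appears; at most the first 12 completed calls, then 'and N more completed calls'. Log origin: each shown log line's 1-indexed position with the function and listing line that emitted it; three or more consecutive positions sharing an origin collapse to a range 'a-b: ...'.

Answer: the defect is in rank_cells at line 6.
Key observation: Log line 5 is where behavior first shows: 'match at position 11' appears instead of 'match at position 0'.
Crash: shape_report, line 12, IndexError.
Call chain: main -> shape_report([11, 4, 11, 6, 9], 11) (called at line 25).
First divergence: position 5 — the shown line 'match at position 11' should read 'match at position 0'.
Intended log window:
  3: rank_cells start: n=5 cutoff=11
  4: hit index 0
  5: match at position 0
  6: stage result 33
Execution walk:
  rank_cells([11, 4, 11, 6, 9], 11) -> 11  [called from shape_report, line 10]
Log line origins:
  1: emitted by main (line 24)
  2: emitted by shape_report (line 9)
  3: emitted by rank_cells (line 2)
  4: emitted by rank_cells (line 5)
  5: emitted by shape_report (line 11)
A correct fix: line 6: replace `slot` with `width`.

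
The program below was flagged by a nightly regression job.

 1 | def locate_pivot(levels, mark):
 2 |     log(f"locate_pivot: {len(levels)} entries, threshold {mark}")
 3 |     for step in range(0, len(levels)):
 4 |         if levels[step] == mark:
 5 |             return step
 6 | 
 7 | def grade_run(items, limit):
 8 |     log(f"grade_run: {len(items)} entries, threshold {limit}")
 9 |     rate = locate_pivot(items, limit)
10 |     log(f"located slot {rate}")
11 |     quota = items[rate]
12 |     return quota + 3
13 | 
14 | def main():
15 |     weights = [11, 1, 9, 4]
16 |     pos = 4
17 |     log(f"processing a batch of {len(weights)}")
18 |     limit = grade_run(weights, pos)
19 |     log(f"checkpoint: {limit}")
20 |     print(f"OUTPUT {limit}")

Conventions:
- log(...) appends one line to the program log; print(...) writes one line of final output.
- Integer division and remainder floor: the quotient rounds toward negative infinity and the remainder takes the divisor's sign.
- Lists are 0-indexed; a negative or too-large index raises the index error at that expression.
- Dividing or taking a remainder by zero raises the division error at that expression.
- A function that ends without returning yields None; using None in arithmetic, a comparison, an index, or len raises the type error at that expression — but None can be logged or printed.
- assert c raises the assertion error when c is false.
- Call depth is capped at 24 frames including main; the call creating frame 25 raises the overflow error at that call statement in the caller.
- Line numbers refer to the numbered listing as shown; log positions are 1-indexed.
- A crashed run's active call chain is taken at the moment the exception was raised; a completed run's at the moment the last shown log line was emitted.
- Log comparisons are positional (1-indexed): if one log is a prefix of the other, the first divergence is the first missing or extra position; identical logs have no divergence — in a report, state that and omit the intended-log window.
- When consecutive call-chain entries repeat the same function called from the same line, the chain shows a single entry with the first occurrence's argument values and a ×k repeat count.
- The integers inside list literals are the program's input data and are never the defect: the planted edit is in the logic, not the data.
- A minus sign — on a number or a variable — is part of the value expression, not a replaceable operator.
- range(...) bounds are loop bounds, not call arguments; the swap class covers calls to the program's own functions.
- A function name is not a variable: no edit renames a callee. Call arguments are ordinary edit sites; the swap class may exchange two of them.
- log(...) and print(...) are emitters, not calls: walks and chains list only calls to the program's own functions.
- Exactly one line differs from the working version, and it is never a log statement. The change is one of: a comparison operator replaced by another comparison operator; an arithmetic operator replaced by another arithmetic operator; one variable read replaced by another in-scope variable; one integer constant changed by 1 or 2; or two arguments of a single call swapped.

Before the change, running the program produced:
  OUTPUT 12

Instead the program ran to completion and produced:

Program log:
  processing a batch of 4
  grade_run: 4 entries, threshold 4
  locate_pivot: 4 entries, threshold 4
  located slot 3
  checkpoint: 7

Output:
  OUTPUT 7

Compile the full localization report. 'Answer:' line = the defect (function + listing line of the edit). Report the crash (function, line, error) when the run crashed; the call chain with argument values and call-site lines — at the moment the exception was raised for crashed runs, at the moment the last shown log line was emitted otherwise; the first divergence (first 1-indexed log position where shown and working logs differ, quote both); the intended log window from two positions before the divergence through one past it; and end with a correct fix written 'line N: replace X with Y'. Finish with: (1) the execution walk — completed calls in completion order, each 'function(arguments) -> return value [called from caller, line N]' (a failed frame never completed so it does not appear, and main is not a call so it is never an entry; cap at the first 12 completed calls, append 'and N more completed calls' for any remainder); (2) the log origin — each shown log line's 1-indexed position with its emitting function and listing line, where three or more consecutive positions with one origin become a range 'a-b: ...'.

Answer: the defect is in grade_run at line 12.
Key fact: The log first diverges at position 5: the faulty run prints 'checkpoint: 7' where the working version prints 'checkpoint: 12'.
Call chain: main.
First divergence: position 5; shown 'checkpoint: 7' vs intended 'checkpoint: 12'.
Intended log window:
  3: locate_pivot: 4 entries, threshold 4
  4: located slot 3
  5: checkpoint: 12
Execution walk:
  locate_pivot([11, 1, 9, 4], 4) -> 3  [called from grade_run, line 9]
  grade_run([11, 1, 9, 4], 4) -> 7  [called from main, line 18]
Log line origins:
  1 — main, line 17
  2 — grade_run, line 8
  3 — locate_pivot, line 2
  4 — grade_run, line 10
  5 — main, line 19
A correct fix: line 12: replace `+` with `*`.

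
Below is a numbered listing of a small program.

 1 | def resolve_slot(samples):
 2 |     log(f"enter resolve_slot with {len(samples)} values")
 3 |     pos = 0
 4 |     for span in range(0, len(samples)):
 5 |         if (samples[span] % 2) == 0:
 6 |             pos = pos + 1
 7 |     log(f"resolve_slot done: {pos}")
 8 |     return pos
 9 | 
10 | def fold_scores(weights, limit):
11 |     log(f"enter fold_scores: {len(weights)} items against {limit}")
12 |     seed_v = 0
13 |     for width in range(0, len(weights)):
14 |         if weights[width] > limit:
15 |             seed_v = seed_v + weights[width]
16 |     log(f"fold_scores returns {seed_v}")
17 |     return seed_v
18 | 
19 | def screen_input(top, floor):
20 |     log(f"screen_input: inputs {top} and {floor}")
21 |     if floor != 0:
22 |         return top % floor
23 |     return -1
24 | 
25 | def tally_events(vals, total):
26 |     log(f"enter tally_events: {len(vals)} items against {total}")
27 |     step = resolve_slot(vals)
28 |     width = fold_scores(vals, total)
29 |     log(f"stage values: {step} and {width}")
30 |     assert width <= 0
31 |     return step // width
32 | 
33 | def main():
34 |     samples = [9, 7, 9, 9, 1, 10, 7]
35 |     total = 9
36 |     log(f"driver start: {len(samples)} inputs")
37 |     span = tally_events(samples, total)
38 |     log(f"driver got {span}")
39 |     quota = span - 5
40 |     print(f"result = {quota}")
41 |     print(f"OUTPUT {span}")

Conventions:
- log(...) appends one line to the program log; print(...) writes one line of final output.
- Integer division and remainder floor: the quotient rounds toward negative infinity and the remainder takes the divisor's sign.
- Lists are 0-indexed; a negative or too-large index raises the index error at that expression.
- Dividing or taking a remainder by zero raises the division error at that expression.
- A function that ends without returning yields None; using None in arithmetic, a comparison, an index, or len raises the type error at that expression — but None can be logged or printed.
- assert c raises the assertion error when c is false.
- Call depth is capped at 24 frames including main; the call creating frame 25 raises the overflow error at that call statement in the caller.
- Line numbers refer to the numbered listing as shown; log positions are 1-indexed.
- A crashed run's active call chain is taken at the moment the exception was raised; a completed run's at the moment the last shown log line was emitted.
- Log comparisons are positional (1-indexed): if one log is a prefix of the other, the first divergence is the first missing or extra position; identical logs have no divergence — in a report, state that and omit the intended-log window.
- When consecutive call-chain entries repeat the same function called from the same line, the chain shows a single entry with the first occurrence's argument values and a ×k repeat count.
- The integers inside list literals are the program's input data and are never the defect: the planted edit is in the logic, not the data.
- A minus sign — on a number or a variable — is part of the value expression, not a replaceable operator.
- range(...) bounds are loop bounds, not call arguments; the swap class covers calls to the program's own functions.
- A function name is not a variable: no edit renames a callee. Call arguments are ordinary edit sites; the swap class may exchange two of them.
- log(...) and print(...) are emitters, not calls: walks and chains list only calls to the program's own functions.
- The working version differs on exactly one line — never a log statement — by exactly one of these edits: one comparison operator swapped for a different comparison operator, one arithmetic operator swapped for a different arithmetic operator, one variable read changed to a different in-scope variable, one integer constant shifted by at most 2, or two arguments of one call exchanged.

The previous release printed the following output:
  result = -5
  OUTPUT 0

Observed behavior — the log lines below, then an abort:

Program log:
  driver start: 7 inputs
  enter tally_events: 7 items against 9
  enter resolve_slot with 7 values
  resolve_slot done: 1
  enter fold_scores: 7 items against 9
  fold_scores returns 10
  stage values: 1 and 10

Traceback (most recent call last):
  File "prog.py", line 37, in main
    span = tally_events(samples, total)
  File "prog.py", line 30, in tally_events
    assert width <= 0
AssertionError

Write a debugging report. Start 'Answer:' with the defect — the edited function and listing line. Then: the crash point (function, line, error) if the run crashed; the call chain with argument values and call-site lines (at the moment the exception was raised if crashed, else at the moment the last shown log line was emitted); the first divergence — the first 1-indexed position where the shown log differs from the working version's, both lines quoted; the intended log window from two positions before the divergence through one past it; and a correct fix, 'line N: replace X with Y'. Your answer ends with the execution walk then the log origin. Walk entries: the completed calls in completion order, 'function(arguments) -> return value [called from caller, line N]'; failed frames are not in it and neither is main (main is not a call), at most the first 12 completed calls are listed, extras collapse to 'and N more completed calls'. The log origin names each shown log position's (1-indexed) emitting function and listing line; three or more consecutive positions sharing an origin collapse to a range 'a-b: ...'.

Answer: the defect is in tally_events at line 30.
Core observation: The faulty run's log stops after 7 lines; the working version's next line would be 'driver got 0'.
Crash: tally_events, line 30, AssertionError.
Call chain: main -> tally_events([9, 7, 9, 9, 1, 10, 7], 9) (called at line 37).
First divergence: position 8 (shown log ended at 7 lines; the working version continues: 'driver got 0').
Intended log window:
  6: fold_scores returns 10
  7: stage values: 1 and 10
  8: driver got 0
Execution walk:
  resolve_slot([9, 7, 9, 9, 1, 10, 7]) -> 1  [called from tally_events, line 27]
  fold_scores([9, 7, 9, 9, 1, 10, 7], 9) -> 10  [called from tally_events, line 28]
Log line origins:
  1: emitted by main (line 36)
  2: emitted by tally_events (line 26)
  3: emitted by resolve_slot (line 2)
  4: emitted by resolve_slot (line 7)
  5: emitted by fold_scores (line 11)
  6: emitted by fold_scores (line 16)
  7: emitted by tally_events (line 29)
A correct fix: line 30: replace `<=` with `>`.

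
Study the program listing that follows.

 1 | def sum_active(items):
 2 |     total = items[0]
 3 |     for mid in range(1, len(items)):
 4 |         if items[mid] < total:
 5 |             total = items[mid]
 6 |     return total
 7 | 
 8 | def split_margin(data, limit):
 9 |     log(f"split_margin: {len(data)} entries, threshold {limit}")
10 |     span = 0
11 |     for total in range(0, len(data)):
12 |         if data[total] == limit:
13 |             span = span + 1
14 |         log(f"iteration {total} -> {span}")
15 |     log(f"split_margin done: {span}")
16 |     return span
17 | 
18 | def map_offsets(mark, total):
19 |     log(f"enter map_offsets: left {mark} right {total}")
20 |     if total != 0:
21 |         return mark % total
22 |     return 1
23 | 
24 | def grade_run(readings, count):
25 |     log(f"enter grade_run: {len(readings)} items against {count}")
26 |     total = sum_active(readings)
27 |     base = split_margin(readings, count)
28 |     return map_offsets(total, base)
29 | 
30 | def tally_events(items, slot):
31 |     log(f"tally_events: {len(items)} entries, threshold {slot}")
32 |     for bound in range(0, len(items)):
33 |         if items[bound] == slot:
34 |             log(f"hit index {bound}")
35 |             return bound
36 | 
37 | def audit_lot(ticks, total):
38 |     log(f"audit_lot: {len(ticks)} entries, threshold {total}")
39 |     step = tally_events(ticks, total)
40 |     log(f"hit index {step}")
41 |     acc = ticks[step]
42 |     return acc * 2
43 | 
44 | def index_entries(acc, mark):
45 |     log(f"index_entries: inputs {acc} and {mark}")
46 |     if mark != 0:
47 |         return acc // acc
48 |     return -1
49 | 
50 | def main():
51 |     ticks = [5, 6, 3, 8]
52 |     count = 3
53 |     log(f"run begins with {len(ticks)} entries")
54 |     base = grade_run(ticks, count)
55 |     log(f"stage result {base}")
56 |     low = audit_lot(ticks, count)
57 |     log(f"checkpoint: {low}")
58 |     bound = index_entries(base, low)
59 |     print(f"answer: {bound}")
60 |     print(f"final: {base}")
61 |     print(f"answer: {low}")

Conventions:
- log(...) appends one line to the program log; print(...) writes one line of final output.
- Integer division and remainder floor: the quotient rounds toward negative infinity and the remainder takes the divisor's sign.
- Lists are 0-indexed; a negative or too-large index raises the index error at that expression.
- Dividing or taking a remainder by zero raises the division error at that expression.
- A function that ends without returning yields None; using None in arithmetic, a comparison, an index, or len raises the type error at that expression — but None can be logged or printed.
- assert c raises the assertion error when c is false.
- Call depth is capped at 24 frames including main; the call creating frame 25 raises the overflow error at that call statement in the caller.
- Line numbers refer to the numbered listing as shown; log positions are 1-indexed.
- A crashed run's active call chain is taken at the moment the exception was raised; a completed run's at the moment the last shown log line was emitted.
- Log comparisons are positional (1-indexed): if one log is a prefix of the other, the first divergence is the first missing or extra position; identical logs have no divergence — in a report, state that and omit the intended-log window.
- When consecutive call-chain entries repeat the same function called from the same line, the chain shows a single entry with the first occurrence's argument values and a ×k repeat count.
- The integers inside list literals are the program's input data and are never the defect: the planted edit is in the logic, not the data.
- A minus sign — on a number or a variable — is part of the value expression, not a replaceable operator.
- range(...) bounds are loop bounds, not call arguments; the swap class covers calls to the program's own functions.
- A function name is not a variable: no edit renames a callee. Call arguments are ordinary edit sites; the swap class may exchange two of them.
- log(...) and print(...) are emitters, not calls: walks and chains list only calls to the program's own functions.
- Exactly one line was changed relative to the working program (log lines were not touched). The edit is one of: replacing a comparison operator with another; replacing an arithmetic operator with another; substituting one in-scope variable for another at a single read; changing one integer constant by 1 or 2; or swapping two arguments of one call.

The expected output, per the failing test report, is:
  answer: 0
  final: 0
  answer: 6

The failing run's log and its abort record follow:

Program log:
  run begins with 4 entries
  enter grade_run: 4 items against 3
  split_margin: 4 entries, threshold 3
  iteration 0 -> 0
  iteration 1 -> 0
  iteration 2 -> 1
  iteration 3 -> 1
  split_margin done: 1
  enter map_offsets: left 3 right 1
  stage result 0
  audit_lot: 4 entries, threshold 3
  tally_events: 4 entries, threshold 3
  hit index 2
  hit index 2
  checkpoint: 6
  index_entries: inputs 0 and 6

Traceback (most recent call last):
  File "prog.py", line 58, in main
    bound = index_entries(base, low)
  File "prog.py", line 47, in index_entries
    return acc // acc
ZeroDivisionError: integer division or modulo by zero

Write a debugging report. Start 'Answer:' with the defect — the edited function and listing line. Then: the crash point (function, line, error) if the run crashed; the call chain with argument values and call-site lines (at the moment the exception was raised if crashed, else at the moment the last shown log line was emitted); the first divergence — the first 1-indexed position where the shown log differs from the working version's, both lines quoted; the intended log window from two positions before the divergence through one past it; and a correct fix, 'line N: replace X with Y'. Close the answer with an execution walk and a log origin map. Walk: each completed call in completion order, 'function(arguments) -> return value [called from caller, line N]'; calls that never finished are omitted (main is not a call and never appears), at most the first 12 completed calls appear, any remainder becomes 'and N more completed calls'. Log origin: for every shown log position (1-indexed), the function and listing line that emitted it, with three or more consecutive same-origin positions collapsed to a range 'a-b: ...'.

Answer: the defect is in index_entries at line 47.
Key fact: Up to the failure, the log is exactly the working version's.
Crash: index_entries, line 47, ZeroDivisionError.
Call chain: main -> index_entries(0, 6) (called at line 58).
First divergence: there is none — every log position agrees.
Execution walk:
  sum_active([5, 6, 3, 8]) -> 3  [called from grade_run, line 26]
  split_margin([5, 6, 3, 8], 3) -> 1  [called from grade_run, line 27]
  map_offsets(3, 1) -> 0  [called from grade_run, line 28]
  grade_run([5, 6, 3, 8], 3) -> 0  [called from main, line 54]
  tally_events([5, 6, 3, 8], 3) -> 2  [called from audit_lot, line 39]
  audit_lot([5, 6, 3, 8], 3) -> 6  [called from main, line 56]
Origin of each log line:
  1: emitted by main (line 53)
  2: emitted by grade_run (line 25)
  3: emitted by split_margin (line 9)
  4-7: emitted by split_margin (line 14)
  8: emitted by split_margin (line 15)
  9: emitted by map_offsets (line 19)
  10: emitted by main (line 55)
  11: emitted by audit_lot (line 38)
  12: emitted by tally_events (line 31)
  13: emitted by tally_events (line 34)
  14: emitted by audit_lot (line 40)
  15: emitted by main (line 57)
  16: emitted by index_entries (line 45)
A correct fix: line 47: replace `acc // acc` with `acc // mark`.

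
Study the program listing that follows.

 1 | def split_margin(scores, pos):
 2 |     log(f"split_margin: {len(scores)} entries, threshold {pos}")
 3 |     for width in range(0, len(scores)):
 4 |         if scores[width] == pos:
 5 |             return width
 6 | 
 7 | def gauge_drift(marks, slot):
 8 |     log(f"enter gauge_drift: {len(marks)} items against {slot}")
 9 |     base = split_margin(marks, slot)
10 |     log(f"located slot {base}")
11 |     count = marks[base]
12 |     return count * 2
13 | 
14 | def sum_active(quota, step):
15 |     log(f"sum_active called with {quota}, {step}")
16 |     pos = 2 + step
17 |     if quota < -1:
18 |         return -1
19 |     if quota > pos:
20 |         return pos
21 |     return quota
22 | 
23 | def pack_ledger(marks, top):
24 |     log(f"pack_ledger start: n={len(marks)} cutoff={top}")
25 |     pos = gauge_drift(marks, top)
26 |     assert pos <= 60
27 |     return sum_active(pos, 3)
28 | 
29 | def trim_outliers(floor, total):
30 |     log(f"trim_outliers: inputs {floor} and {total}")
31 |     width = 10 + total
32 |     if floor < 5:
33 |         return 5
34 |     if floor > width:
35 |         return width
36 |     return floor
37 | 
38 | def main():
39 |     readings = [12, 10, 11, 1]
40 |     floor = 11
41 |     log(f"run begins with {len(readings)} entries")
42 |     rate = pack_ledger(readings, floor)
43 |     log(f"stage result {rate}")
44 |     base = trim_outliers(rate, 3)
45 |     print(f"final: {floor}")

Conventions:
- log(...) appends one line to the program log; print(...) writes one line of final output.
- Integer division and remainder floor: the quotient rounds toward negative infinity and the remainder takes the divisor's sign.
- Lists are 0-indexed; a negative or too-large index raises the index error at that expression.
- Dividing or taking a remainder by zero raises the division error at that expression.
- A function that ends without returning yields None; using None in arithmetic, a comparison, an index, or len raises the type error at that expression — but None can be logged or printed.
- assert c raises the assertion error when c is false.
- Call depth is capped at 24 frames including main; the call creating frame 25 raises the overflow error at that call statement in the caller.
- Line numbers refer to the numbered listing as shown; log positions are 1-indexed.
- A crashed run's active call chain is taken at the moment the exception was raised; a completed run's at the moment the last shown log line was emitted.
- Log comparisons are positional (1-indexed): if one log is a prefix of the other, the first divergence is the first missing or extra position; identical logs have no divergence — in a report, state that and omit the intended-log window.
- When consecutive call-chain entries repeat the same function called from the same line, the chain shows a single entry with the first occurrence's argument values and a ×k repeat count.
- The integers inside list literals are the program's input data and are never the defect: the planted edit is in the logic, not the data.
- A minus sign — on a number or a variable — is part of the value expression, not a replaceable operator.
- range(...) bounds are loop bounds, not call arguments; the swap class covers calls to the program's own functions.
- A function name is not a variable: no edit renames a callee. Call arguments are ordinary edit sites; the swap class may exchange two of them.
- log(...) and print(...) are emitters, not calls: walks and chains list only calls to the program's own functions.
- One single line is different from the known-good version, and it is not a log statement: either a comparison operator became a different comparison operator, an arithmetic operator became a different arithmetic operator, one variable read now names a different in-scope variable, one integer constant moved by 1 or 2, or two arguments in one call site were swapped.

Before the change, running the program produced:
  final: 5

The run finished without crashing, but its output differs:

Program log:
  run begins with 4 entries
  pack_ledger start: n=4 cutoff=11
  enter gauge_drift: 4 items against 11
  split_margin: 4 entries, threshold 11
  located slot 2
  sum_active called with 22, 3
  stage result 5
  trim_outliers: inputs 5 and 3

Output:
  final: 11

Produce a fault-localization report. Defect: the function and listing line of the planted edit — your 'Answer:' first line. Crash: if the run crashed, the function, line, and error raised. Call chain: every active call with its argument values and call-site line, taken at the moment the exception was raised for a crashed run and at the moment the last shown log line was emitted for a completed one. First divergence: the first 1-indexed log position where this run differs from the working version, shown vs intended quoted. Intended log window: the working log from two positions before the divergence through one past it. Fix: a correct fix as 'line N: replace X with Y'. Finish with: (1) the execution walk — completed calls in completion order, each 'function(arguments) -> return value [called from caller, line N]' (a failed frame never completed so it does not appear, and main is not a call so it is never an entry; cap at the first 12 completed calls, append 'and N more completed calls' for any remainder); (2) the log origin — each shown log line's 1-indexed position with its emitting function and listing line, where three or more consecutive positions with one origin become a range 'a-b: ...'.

Answer: the defect is in main at line 45.
The tell: Every logged value matches the working version; the printed result is what differs.
Call chain: main -> trim_outliers(5, 3) (called at line 44).
First divergence: none — the logs agree in full.
Execution walk:
  split_margin([12, 10, 11, 1], 11) -> 2  [called from gauge_drift, line 9]
  gauge_drift([12, 10, 11, 1], 11) -> 22  [called from pack_ledger, line 25]
  sum_active(22, 3) -> 5  [called from pack_ledger, line 27]
  pack_ledger([12, 10, 11, 1], 11) -> 5  [called from main, line 42]
  trim_outliers(5, 3) -> 5  [called from main, line 44]
Log origins:
  1: emitted by main (line 41)
  2: emitted by pack_ledger (line 24)
  3: emitted by gauge_drift (line 8)
  4: emitted by split_margin (line 2)
  5: emitted by gauge_drift (line 10)
  6: emitted by sum_active (line 15)
  7: emitted by main (line 43)
  8: emitted by trim_outliers (line 30)
A correct fix: line 45: replace `floor` with `base`.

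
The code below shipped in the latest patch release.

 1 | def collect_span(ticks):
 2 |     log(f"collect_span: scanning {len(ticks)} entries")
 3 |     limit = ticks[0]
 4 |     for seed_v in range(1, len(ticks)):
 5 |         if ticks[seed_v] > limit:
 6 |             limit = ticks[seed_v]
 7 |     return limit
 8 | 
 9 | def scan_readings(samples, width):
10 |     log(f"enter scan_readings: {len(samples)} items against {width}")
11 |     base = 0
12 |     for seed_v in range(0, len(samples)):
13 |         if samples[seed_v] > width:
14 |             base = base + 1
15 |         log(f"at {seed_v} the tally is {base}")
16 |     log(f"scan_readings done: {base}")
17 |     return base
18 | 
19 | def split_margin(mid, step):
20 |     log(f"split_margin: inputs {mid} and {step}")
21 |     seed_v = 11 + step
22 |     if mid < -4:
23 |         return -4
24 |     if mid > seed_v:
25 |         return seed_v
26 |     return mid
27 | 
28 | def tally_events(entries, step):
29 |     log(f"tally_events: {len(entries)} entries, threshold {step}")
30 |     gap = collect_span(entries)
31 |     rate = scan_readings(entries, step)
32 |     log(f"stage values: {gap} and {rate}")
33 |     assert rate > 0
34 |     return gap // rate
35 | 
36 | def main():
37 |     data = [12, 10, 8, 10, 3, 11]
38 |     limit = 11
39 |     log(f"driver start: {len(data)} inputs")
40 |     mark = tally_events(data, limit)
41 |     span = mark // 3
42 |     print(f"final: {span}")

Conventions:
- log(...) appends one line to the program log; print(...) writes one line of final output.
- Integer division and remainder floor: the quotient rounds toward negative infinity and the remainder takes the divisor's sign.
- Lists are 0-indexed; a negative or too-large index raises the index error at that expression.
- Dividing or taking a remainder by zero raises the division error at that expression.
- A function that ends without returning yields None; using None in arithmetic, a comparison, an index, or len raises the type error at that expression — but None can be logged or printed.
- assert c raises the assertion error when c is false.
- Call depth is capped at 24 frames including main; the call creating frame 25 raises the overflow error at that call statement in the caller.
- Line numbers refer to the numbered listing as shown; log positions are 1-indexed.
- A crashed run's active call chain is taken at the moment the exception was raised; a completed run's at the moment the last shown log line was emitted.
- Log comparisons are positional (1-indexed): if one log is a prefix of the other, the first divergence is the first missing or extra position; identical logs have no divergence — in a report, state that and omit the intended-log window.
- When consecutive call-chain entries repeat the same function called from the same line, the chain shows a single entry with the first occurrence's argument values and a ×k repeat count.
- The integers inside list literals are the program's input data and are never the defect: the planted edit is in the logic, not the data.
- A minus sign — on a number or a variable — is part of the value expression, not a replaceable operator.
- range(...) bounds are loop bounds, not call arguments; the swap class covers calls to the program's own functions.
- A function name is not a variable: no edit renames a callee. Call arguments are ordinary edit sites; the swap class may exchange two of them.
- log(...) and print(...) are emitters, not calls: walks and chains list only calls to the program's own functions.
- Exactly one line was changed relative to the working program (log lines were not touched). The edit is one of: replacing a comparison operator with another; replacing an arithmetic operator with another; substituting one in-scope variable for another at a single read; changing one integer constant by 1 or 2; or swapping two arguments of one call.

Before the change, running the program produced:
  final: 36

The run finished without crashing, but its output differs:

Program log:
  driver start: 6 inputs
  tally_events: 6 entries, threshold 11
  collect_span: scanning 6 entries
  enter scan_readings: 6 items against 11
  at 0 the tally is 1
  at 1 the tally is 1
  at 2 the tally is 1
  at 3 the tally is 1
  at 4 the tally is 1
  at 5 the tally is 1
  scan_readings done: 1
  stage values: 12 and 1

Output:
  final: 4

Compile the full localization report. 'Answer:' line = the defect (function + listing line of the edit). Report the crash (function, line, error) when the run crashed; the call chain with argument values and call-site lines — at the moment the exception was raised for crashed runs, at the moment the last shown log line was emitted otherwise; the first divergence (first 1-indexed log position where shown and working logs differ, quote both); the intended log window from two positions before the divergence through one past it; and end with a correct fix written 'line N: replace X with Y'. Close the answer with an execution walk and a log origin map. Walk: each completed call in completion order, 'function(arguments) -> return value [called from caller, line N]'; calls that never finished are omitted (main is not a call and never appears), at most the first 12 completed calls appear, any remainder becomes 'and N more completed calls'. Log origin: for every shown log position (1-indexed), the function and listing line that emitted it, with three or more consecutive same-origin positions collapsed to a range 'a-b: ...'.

Answer: the defect is in main at line 41.
Core observation: Every logged value matches the working version; the printed result is what differs.
Call chain: main -> tally_events([12, 10, 8, 10, 3, 11], 11) (called at line 40).
First divergence: none; the two logs match at every position.
Execution walk:
  collect_span([12, 10, 8, 10, 3, 11]) -> 12  [called from tally_events, line 30]
  scan_readings([12, 10, 8, 10, 3, 11], 11) -> 1  [called from tally_events, line 31]
  tally_events([12, 10, 8, 10, 3, 11], 11) -> 12  [called from main, line 40]
Log origin:
  1: logged in main at line 39
  2: logged in tally_events at line 29
  3: logged in collect_span at line 2
  4: logged in scan_readings at line 10
  5-10: logged in scan_readings at line 15
  11: logged in scan_readings at line 16
  12: logged in tally_events at line 32
A correct fix: line 41: replace `//` with `*`.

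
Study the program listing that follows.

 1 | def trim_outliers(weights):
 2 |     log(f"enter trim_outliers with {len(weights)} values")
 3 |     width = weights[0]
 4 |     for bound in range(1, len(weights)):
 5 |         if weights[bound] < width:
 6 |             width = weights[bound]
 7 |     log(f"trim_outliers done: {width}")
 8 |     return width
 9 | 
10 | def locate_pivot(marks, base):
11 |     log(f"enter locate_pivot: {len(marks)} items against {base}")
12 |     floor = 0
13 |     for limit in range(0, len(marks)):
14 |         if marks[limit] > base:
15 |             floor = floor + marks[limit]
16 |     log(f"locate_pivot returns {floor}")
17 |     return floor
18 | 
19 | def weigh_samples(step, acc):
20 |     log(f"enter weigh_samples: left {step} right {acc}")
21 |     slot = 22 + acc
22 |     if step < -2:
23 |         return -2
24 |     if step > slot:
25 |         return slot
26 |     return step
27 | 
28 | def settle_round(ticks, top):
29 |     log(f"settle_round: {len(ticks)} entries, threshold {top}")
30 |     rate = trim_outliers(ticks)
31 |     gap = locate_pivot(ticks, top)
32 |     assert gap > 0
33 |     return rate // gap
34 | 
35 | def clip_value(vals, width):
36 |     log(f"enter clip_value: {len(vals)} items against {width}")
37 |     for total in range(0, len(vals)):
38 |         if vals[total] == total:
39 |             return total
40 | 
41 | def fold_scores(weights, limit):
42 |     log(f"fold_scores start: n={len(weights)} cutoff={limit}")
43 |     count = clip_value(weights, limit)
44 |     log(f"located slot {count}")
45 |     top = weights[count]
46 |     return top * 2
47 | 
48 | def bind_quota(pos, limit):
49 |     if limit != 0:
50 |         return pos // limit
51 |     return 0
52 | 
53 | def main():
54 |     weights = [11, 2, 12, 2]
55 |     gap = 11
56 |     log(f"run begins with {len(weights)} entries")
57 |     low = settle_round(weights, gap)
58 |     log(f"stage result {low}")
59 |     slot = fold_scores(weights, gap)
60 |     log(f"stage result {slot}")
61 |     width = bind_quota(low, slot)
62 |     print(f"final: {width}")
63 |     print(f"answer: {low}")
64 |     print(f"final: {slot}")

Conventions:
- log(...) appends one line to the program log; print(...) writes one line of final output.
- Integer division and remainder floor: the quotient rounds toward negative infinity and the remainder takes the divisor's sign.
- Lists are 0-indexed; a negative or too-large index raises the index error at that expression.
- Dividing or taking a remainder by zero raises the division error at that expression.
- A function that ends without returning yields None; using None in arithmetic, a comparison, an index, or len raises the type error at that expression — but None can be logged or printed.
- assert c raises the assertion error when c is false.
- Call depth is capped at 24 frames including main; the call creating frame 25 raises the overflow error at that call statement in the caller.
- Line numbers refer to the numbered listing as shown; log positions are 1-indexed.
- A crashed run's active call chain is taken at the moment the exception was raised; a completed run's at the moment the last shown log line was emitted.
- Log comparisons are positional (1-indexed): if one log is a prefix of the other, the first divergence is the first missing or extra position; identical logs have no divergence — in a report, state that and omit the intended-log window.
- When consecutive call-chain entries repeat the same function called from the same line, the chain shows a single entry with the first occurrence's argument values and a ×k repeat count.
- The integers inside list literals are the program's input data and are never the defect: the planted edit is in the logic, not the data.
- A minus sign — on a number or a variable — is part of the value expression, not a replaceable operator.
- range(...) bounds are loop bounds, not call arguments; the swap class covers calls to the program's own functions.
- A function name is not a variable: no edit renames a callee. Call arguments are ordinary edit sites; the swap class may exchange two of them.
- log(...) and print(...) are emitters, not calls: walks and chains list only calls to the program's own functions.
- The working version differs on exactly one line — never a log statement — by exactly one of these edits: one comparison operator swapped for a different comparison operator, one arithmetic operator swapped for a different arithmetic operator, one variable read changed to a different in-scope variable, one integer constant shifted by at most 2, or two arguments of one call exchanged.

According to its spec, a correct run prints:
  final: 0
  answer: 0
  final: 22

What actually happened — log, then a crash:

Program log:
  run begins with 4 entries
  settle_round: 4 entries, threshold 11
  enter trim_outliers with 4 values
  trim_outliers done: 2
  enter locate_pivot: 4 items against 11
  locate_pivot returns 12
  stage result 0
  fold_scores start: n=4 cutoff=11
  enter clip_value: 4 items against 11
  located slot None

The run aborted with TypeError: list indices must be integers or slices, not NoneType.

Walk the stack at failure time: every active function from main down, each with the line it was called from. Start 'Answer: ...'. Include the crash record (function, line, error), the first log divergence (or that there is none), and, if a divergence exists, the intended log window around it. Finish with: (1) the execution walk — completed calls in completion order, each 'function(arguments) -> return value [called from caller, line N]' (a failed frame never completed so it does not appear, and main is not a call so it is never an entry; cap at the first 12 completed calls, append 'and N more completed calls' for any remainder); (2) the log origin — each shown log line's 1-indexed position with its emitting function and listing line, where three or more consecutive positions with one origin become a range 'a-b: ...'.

Answer: main -> fold_scores (called at line 59).
Key observation: Everything matches until log position 10, which reads 'located slot None' in place of 'located slot 0'.
Crash: fold_scores, line 45, TypeError.
First divergence: position 10 — shown 'located slot None', intended 'located slot 0'.
Intended log window:
  8: fold_scores start: n=4 cutoff=11
  9: enter clip_value: 4 items against 11
  10: located slot 0
  11: stage result 22
Execution walk:
  trim_outliers([11, 2, 12, 2]) -> 2  [called from settle_round, line 30]
  locate_pivot([11, 2, 12, 2], 11) -> 12  [called from settle_round, line 31]
  settle_round([11, 2, 12, 2], 11) -> 0  [called from main, line 57]
  clip_value([11, 2, 12, 2], 11) -> None  [called from fold_scores, line 43]
Origin of each log line:
  1: emitted by main (line 56)
  2: emitted by settle_round (line 29)
  3: emitted by trim_outliers (line 2)
  4: emitted by trim_outliers (line 7)
  5: emitted by locate_pivot (line 11)
  6: emitted by locate_pivot (line 16)
  7: emitted by main (line 58)
  8: emitted by fold_scores (line 42)
  9: emitted by clip_value (line 36)
  10: emitted by fold_scores (line 44)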